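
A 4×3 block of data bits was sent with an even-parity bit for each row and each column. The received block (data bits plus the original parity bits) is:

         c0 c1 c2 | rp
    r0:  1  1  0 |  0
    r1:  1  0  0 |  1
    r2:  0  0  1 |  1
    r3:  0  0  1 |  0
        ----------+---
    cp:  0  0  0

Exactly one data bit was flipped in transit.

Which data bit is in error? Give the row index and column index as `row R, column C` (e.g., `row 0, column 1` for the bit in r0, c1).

row 3, column 1

Recompute each row's even parity and compare to rp:
  r0: data parity 0, sent rp 0 → ok
  r1: data parity 1, sent rp 1 → ok
  r2: data parity 1, sent rp 1 → ok
  r3: data parity 1, sent rp 0 → mismatch
Recompute each column's even parity and compare to cp:
  c0: data parity 0, sent cp 0 → ok
  c1: data parity 1, sent cp 0 → mismatch
  c2: data parity 0, sent cp 0 → ok
Exactly one row (r3) and one column (c1) fail → the flipped bit is at their intersection.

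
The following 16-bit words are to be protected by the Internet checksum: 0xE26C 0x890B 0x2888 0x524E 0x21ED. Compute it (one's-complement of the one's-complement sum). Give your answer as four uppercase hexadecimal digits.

One's-complement addition (fold any carry out of bit 15 back into bit 0):
  0xE26C + 0x890B = 0x16B77 → wrap carry → 0x6B78
  0x6B78 + 0x2888 = 0x09400
  0x9400 + 0x524E = 0x0E64E
  0xE64E + 0x21ED = 0x1083B → wrap carry → 0x083C
One's-complement sum = 0x083C.
Checksum = ~0x083C & 0xFFFF = 0xF7C3.

F7C3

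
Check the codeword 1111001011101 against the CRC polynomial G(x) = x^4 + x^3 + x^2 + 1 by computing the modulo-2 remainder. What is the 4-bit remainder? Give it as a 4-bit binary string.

1000

Modulo-2 division of 1111001011101 by 11101:
  pos 0: 11110 XOR 11101 = 00011
  pos 3: 11010 XOR 11101 = 00111
  pos 5: 11111 XOR 11101 = 00010
  pos 8: 10101 XOR 11101 = 01000
Remainder = 1000 (nonzero — an error is detected).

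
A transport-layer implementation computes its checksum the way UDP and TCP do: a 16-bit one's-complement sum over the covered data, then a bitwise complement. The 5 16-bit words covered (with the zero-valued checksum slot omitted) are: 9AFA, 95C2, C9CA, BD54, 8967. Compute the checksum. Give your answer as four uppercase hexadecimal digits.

BEBB

One's-complement addition (fold any carry out of bit 15 back into bit 0):
  0x9AFA + 0x95C2 = 0x130BC → wrap carry → 0x30BD
  0x30BD + 0xC9CA = 0x0FA87
  0xFA87 + 0xBD54 = 0x1B7DB → wrap carry → 0xB7DC
  0xB7DC + 0x8967 = 0x14143 → wrap carry → 0x4144
One's-complement sum = 0x4144.
Checksum = ~0x4144 & 0xFFFF = 0xBEBB.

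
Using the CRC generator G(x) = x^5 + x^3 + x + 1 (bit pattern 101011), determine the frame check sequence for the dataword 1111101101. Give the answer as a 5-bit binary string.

01100

Append 5 zeros: 111110110100000. Divide by 101011 (XOR where the leading bit is 1):
  pos 0: 111110 XOR 101011 = 010101
  pos 1: 101011 XOR 101011 = 000000
  pos 7: 101000 XOR 101011 = 000011
Remainder (last 5 bits) = 01100. This is the CRC / FCS.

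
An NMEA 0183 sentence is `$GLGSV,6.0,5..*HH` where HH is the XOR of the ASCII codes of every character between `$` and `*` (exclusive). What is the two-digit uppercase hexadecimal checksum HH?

54

XOR the ASCII codes of the payload characters:
  'G' = 0x47 → acc = 0x47
  'L' = 0x4C → acc = 0x0B
  'G' = 0x47 → acc = 0x4C
  'S' = 0x53 → acc = 0x1F
  'V' = 0x56 → acc = 0x49
  ',' = 0x2C → acc = 0x65
  '6' = 0x36 → acc = 0x53
  '.' = 0x2E → acc = 0x7D
  '0' = 0x30 → acc = 0x4D
  ',' = 0x2C → acc = 0x61
  '5' = 0x35 → acc = 0x54
  '.' = 0x2E → acc = 0x7A
  '.' = 0x2E → acc = 0x54
Checksum = 0x54.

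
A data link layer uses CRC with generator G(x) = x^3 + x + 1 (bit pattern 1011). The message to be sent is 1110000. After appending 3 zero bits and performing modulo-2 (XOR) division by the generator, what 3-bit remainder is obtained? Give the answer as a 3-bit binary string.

111

Append 3 zeros: 1110000000. Divide by 1011 (XOR where the leading bit is 1):
  pos 0: 1110 XOR 1011 = 0101
  pos 1: 1010 XOR 1011 = 0001
  pos 4: 1000 XOR 1011 = 0011
  pos 6: 1100 XOR 1011 = 0111
Remainder (last 3 bits) = 111. This is the CRC / FCS.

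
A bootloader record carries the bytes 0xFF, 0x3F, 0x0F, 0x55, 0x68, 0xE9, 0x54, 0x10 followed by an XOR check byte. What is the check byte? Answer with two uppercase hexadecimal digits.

XOR the bytes together:
  start with 0xFF
  0xFF ⊕ 0x3F = 0xC0
  0xC0 ⊕ 0x0F = 0xCF
  0xCF ⊕ 0x55 = 0x9A
  0x9A ⊕ 0x68 = 0xF2
  0xF2 ⊕ 0xE9 = 0x1B
  0x1B ⊕ 0x54 = 0x4F
  0x4F ⊕ 0x10 = 0x5F

5F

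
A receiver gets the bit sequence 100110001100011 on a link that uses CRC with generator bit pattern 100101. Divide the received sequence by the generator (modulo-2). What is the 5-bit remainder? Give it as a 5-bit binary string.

00111

Modulo-2 division of 100110001100011 by 100101:
  pos 0: 100110 XOR 100101 = 000011
  pos 4: 110011 XOR 100101 = 010110
  pos 5: 101100 XOR 100101 = 001001
  pos 7: 100100 XOR 100101 = 000001
Remainder = 00111 (nonzero — an error is detected).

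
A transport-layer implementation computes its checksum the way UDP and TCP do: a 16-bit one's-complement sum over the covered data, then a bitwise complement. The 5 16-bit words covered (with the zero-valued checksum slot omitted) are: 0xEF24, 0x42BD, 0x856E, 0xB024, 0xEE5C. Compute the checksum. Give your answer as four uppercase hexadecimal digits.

One's-complement addition (fold any carry out of bit 15 back into bit 0):
  0xEF24 + 0x42BD = 0x131E1 → wrap carry → 0x31E2
  0x31E2 + 0x856E = 0x0B750
  0xB750 + 0xB024 = 0x16774 → wrap carry → 0x6775
  0x6775 + 0xEE5C = 0x155D1 → wrap carry → 0x55D2
One's-complement sum = 0x55D2.
Checksum = ~0x55D2 & 0xFFFF = 0xAA2D.

AA2D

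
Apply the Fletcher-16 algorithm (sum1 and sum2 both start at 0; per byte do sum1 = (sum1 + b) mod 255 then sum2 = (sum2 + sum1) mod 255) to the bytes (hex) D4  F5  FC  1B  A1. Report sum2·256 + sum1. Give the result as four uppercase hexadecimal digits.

CE84

Running sums (mod 255):
  after byte 0 (D4): sum1=212, sum2=212
  after byte 1 (F5): sum1=202, sum2=159
  after byte 2 (FC): sum1=199, sum2=103
  after byte 3 (1B): sum1=226, sum2=74
  after byte 4 (A1): sum1=132, sum2=206
Checksum = sum2·256 + sum1 = 206·256 + 132 = 52868 = 0xCE84.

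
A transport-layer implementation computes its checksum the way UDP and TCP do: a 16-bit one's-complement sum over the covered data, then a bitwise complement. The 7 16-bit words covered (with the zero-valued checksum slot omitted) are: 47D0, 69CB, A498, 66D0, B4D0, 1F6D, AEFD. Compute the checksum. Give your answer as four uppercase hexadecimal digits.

BFBF

One's-complement addition (fold any carry out of bit 15 back into bit 0):
  0x47D0 + 0x69CB = 0x0B19B
  0xB19B + 0xA498 = 0x15633 → wrap carry → 0x5634
  0x5634 + 0x66D0 = 0x0BD04
  0xBD04 + 0xB4D0 = 0x171D4 → wrap carry → 0x71D5
  0x71D5 + 0x1F6D = 0x09142
  0x9142 + 0xAEFD = 0x1403F → wrap carry → 0x4040
One's-complement sum = 0x4040.
Checksum = ~0x4040 & 0xFFFF = 0xBFBF.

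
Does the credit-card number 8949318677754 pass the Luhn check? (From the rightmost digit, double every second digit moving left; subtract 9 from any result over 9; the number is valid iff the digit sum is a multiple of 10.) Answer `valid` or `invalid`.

From the right, keep odd positions and double even positions (subtract 9 from any doubled value over 9):
  doubled (positions 2,4,...): 1 5 3 2 9 9 → sum 29
  kept (positions 1,3,...): 4 7 7 8 3 4 8 → sum 41
Total = 70.
70 mod 10 = 0, so the number is valid.

valid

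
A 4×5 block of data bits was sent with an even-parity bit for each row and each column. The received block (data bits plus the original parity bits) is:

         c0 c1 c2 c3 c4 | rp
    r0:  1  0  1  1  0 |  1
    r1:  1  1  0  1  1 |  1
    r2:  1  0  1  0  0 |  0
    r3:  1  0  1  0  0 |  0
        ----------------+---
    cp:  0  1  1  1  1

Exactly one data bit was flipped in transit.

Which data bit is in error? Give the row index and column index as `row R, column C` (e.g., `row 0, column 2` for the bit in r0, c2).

Recompute each row's even parity and compare to rp:
  r0: data parity 1, sent rp 1 → ok
  r1: data parity 0, sent rp 1 → mismatch
  r2: data parity 0, sent rp 0 → ok
  r3: data parity 0, sent rp 0 → ok
Recompute each column's even parity and compare to cp:
  c0: data parity 0, sent cp 0 → ok
  c1: data parity 1, sent cp 1 → ok
  c2: data parity 1, sent cp 1 → ok
  c3: data parity 0, sent cp 1 → mismatch
  c4: data parity 1, sent cp 1 → ok
Exactly one row (r1) and one column (c3) fail → the flipped bit is at their intersection.

row 1, column 3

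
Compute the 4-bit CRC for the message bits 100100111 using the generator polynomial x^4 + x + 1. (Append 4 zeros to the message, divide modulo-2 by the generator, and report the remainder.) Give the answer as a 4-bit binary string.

1100

Append 4 zeros: 1001001110000. Divide by 10011 (XOR where the leading bit is 1):
  pos 0: 10010 XOR 10011 = 00001
  pos 4: 10111 XOR 10011 = 00100
  pos 6: 10000 XOR 10011 = 00011
Remainder (last 4 bits) = 1100. This is the CRC / FCS.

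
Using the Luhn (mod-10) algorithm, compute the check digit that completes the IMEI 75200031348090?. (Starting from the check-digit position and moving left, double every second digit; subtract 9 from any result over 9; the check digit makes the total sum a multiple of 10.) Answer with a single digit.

7

Partial digits right→left: 0 9 0 8 4 3 1 3 0 0 0 2 5 7
Double every second digit counting from the check-digit position (so the 1st, 3rd, 5th, ... of the partial from the right).
  doubled (with −9 where >9): 0 0 8 2 0 0 1 → sum 11
  kept as-is: 9 8 3 3 0 2 7 → sum 32
Total = 11 + 32 = 43.
Check digit = (10 − (43 mod 10)) mod 10 = 7.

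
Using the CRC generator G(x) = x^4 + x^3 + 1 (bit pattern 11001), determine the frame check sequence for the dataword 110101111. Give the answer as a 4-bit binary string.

0001

Append 4 zeros: 1101011110000. Divide by 11001 (XOR where the leading bit is 1):
  pos 0: 11010 XOR 11001 = 00011
  pos 3: 11111 XOR 11001 = 00110
  pos 5: 11010 XOR 11001 = 00011
  pos 8: 11000 XOR 11001 = 00001
Remainder (last 4 bits) = 0001. This is the CRC / FCS.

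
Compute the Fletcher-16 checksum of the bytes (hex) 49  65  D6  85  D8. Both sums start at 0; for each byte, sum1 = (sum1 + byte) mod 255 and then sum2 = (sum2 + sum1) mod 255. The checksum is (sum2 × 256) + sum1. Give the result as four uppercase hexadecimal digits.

Running sums (mod 255):
  after byte 0 (49): sum1=73, sum2=73
  after byte 1 (65): sum1=174, sum2=247
  after byte 2 (D6): sum1=133, sum2=125
  after byte 3 (85): sum1=11, sum2=136
  after byte 4 (D8): sum1=227, sum2=108
Checksum = sum2·256 + sum1 = 108·256 + 227 = 27875 = 0x6CE3.

6CE3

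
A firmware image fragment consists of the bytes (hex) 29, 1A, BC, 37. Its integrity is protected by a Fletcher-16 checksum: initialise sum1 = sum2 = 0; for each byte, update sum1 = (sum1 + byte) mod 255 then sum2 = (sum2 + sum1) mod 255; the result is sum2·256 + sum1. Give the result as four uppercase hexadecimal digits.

Running sums (mod 255):
  after byte 0 (29): sum1=41, sum2=41
  after byte 1 (1A): sum1=67, sum2=108
  after byte 2 (BC): sum1=0, sum2=108
  after byte 3 (37): sum1=55, sum2=163
Checksum = sum2·256 + sum1 = 163·256 + 55 = 41783 = 0xA337.

A337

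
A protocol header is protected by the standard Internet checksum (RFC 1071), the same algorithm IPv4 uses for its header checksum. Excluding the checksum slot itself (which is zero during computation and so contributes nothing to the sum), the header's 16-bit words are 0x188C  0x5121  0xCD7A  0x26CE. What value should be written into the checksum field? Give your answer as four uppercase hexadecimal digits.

A209

One's-complement addition (fold any carry out of bit 15 back into bit 0):
  0x188C + 0x5121 = 0x069AD
  0x69AD + 0xCD7A = 0x13727 → wrap carry → 0x3728
  0x3728 + 0x26CE = 0x05DF6
One's-complement sum = 0x5DF6.
Checksum = ~0x5DF6 & 0xFFFF = 0xA209.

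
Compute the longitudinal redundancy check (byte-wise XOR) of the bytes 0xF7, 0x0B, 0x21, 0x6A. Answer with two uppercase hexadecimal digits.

XOR the bytes together:
  start with 0xF7
  0xF7 ⊕ 0x0B = 0xFC
  0xFC ⊕ 0x21 = 0xDD
  0xDD ⊕ 0x6A = 0xB7

B7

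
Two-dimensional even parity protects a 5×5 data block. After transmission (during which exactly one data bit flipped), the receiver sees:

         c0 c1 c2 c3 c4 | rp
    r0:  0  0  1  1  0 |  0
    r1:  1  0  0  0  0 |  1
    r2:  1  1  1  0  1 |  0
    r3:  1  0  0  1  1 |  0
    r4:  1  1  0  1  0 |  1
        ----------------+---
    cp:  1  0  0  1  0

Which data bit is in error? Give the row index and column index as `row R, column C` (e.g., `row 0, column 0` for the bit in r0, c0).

row 3, column 0

Recompute each row's even parity and compare to rp:
  r0: data parity 0, sent rp 0 → ok
  r1: data parity 1, sent rp 1 → ok
  r2: data parity 0, sent rp 0 → ok
  r3: data parity 1, sent rp 0 → mismatch
  r4: data parity 1, sent rp 1 → ok
Recompute each column's even parity and compare to cp:
  c0: data parity 0, sent cp 1 → mismatch
  c1: data parity 0, sent cp 0 → ok
  c2: data parity 0, sent cp 0 → ok
  c3: data parity 1, sent cp 1 → ok
  c4: data parity 0, sent cp 0 → ok
Exactly one row (r3) and one column (c0) fail → the flipped bit is at their intersection.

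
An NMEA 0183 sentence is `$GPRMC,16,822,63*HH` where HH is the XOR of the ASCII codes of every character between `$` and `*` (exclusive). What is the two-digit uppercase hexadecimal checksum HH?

5D

XOR the ASCII codes of the payload characters:
  'G' = 0x47 → acc = 0x47
  'P' = 0x50 → acc = 0x17
  'R' = 0x52 → acc = 0x45
  'M' = 0x4D → acc = 0x08
  'C' = 0x43 → acc = 0x4B
  ',' = 0x2C → acc = 0x67
  '1' = 0x31 → acc = 0x56
  '6' = 0x36 → acc = 0x60
  ',' = 0x2C → acc = 0x4C
  '8' = 0x38 → acc = 0x74
  '2' = 0x32 → acc = 0x46
  '2' = 0x32 → acc = 0x74
  ',' = 0x2C → acc = 0x58
  '6' = 0x36 → acc = 0x6E
  '3' = 0x33 → acc = 0x5D
Checksum = 0x5D.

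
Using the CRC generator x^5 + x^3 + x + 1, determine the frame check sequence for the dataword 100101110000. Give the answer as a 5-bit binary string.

Append 5 zeros: 10010111000000000. Divide by 101011 (XOR where the leading bit is 1):
  pos 0: 100101 XOR 101011 = 001110
  pos 2: 111011 XOR 101011 = 010000
  pos 3: 100000 XOR 101011 = 001011
  pos 5: 101100 XOR 101011 = 000111
  pos 8: 111000 XOR 101011 = 010011
  pos 9: 100110 XOR 101011 = 001101
  pos 11: 110100 XOR 101011 = 011111
Remainder (last 5 bits) = 11111. This is the CRC / FCS.

11111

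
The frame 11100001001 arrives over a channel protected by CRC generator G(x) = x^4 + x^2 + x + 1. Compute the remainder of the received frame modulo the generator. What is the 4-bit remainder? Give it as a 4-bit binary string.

Modulo-2 division of 11100001001 by 10111:
  pos 0: 11100 XOR 10111 = 01011
  pos 1: 10110 XOR 10111 = 00001
  pos 5: 10100 XOR 10111 = 00011
Remainder = 0111 (nonzero — an error is detected).

0111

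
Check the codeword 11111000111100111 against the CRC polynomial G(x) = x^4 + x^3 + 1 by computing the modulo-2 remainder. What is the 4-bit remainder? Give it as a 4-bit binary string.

Modulo-2 division of 11111000111100111 by 11001:
  pos 0: 11111 XOR 11001 = 00110
  pos 2: 11000 XOR 11001 = 00001
  pos 6: 10111 XOR 11001 = 01110
  pos 7: 11101 XOR 11001 = 00100
  pos 9: 10000 XOR 11001 = 01001
  pos 10: 10011 XOR 11001 = 01010
  pos 11: 10101 XOR 11001 = 01100
  pos 12: 11001 XOR 11001 = 00000
Remainder = 0000 (zero — the frame passes the CRC check).

0000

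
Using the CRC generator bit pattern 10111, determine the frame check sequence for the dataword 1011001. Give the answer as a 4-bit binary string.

Append 4 zeros: 10110010000. Divide by 10111 (XOR where the leading bit is 1):
  pos 0: 10110 XOR 10111 = 00001
  pos 4: 10100 XOR 10111 = 00011
Remainder (last 4 bits) = 1100. This is the CRC / FCS.

1100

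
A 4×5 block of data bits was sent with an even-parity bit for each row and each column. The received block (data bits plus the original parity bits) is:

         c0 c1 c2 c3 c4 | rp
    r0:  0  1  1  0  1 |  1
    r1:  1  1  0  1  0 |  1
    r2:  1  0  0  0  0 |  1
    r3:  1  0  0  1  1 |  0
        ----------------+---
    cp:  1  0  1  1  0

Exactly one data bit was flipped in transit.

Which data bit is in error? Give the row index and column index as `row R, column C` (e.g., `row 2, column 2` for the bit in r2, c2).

row 3, column 3

Recompute each row's even parity and compare to rp:
  r0: data parity 1, sent rp 1 → ok
  r1: data parity 1, sent rp 1 → ok
  r2: data parity 1, sent rp 1 → ok
  r3: data parity 1, sent rp 0 → mismatch
Recompute each column's even parity and compare to cp:
  c0: data parity 1, sent cp 1 → ok
  c1: data parity 0, sent cp 0 → ok
  c2: data parity 1, sent cp 1 → ok
  c3: data parity 0, sent cp 1 → mismatch
  c4: data parity 0, sent cp 0 → ok
Exactly one row (r3) and one column (c3) fail → the flipped bit is at their intersection.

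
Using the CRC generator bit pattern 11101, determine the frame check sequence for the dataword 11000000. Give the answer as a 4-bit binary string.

Append 4 zeros: 110000000000. Divide by 11101 (XOR where the leading bit is 1):
  pos 0: 11000 XOR 11101 = 00101
  pos 2: 10100 XOR 11101 = 01001
  pos 3: 10010 XOR 11101 = 01111
  pos 4: 11110 XOR 11101 = 00011
  pos 7: 11000 XOR 11101 = 00101
Remainder (last 4 bits) = 0101. This is the CRC / FCS.

0101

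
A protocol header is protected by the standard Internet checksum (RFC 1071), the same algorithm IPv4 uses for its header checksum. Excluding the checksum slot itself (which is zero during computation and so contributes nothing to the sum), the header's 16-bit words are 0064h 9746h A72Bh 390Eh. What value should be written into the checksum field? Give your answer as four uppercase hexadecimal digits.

One's-complement addition (fold any carry out of bit 15 back into bit 0):
  0x0064 + 0x9746 = 0x097AA
  0x97AA + 0xA72B = 0x13ED5 → wrap carry → 0x3ED6
  0x3ED6 + 0x390E = 0x077E4
One's-complement sum = 0x77E4.
Checksum = ~0x77E4 & 0xFFFF = 0x881B.

881B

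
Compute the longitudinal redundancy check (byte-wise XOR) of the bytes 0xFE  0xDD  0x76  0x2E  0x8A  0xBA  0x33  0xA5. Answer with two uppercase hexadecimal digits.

XOR the bytes together:
  start with 0xFE
  0xFE ⊕ 0xDD = 0x23
  0x23 ⊕ 0x76 = 0x55
  0x55 ⊕ 0x2E = 0x7B
  0x7B ⊕ 0x8A = 0xF1
  0xF1 ⊕ 0xBA = 0x4B
  0x4B ⊕ 0x33 = 0x78
  0x78 ⊕ 0xA5 = 0xDD

DD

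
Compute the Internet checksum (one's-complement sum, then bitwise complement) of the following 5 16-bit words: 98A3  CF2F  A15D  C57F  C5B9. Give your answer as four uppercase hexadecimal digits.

6B95

One's-complement addition (fold any carry out of bit 15 back into bit 0):
  0x98A3 + 0xCF2F = 0x167D2 → wrap carry → 0x67D3
  0x67D3 + 0xA15D = 0x10930 → wrap carry → 0x0931
  0x0931 + 0xC57F = 0x0CEB0
  0xCEB0 + 0xC5B9 = 0x19469 → wrap carry → 0x946A
One's-complement sum = 0x946A.
Checksum = ~0x946A & 0xFFFF = 0x6B95.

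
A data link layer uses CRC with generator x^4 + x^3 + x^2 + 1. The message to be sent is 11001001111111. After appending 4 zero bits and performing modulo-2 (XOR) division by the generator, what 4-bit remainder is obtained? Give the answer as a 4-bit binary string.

Append 4 zeros: 110010011111110000. Divide by 11101 (XOR where the leading bit is 1):
  pos 0: 11001 XOR 11101 = 00100
  pos 2: 10000 XOR 11101 = 01101
  pos 3: 11011 XOR 11101 = 00110
  pos 5: 11011 XOR 11101 = 00110
  pos 7: 11011 XOR 11101 = 00110
  pos 9: 11011 XOR 11101 = 00110
  pos 11: 11000 XOR 11101 = 00101
  pos 13: 10100 XOR 11101 = 01001
Remainder (last 4 bits) = 1001. This is the CRC / FCS.

1001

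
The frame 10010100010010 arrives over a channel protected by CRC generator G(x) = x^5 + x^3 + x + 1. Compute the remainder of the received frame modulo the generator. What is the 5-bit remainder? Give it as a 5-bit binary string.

Modulo-2 division of 10010100010010 by 101011:
  pos 0: 100101 XOR 101011 = 001110
  pos 2: 111000 XOR 101011 = 010011
  pos 3: 100110 XOR 101011 = 001101
  pos 5: 110110 XOR 101011 = 011101
  pos 6: 111010 XOR 101011 = 010001
  pos 7: 100011 XOR 101011 = 001000
Remainder = 10000 (nonzero — an error is detected).

10000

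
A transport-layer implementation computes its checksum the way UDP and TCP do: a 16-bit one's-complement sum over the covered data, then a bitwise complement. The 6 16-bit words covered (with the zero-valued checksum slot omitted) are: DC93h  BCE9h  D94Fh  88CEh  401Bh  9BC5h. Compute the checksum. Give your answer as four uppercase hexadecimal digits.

2883

One's-complement addition (fold any carry out of bit 15 back into bit 0):
  0xDC93 + 0xBCE9 = 0x1997C → wrap carry → 0x997D
  0x997D + 0xD94F = 0x172CC → wrap carry → 0x72CD
  0x72CD + 0x88CE = 0x0FB9B
  0xFB9B + 0x401B = 0x13BB6 → wrap carry → 0x3BB7
  0x3BB7 + 0x9BC5 = 0x0D77C
One's-complement sum = 0xD77C.
Checksum = ~0xD77C & 0xFFFF = 0x2883.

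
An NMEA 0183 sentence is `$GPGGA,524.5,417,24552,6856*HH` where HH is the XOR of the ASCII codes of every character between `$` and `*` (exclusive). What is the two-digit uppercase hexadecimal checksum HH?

75

XOR the ASCII codes of the payload characters:
  'G' = 0x47 → acc = 0x47
  'P' = 0x50 → acc = 0x17
  'G' = 0x47 → acc = 0x50
  'G' = 0x47 → acc = 0x17
  'A' = 0x41 → acc = 0x56
  ',' = 0x2C → acc = 0x7A
  '5' = 0x35 → acc = 0x4F
  '2' = 0x32 → acc = 0x7D
  '4' = 0x34 → acc = 0x49
  '.' = 0x2E → acc = 0x67
  '5' = 0x35 → acc = 0x52
  ',' = 0x2C → acc = 0x7E
  '4' = 0x34 → acc = 0x4A
  '1' = 0x31 → acc = 0x7B
  '7' = 0x37 → acc = 0x4C
  ',' = 0x2C → acc = 0x60
  '2' = 0x32 → acc = 0x52
  '4' = 0x34 → acc = 0x66
  '5' = 0x35 → acc = 0x53
  '5' = 0x35 → acc = 0x66
  '2' = 0x32 → acc = 0x54
  ',' = 0x2C → acc = 0x78
  '6' = 0x36 → acc = 0x4E
  '8' = 0x38 → acc = 0x76
  '5' = 0x35 → acc = 0x43
  '6' = 0x36 → acc = 0x75
Checksum = 0x75.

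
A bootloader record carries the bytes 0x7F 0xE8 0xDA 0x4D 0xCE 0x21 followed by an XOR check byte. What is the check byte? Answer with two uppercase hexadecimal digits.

EF

XOR the bytes together:
  start with 0x7F
  0x7F ⊕ 0xE8 = 0x97
  0x97 ⊕ 0xDA = 0x4D
  0x4D ⊕ 0x4D = 0x00
  0x00 ⊕ 0xCE = 0xCE
  0xCE ⊕ 0x21 = 0xEF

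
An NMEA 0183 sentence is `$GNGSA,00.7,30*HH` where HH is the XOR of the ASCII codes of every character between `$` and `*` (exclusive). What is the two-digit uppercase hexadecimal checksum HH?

46

XOR the ASCII codes of the payload characters:
  'G' = 0x47 → acc = 0x47
  'N' = 0x4E → acc = 0x09
  'G' = 0x47 → acc = 0x4E
  'S' = 0x53 → acc = 0x1D
  'A' = 0x41 → acc = 0x5C
  ',' = 0x2C → acc = 0x70
  '0' = 0x30 → acc = 0x40
  '0' = 0x30 → acc = 0x70
  '.' = 0x2E → acc = 0x5E
  '7' = 0x37 → acc = 0x69
  ',' = 0x2C → acc = 0x45
  '3' = 0x33 → acc = 0x76
  '0' = 0x30 → acc = 0x46
Checksum = 0x46.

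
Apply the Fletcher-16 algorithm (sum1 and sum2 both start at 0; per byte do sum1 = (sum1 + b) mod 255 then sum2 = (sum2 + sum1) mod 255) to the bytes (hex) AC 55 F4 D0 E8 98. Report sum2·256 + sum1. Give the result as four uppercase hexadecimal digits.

6749

Running sums (mod 255):
  after byte 0 (AC): sum1=172, sum2=172
  after byte 1 (55): sum1=2, sum2=174
  after byte 2 (F4): sum1=246, sum2=165
  after byte 3 (D0): sum1=199, sum2=109
  after byte 4 (E8): sum1=176, sum2=30
  after byte 5 (98): sum1=73, sum2=103
Checksum = sum2·256 + sum1 = 103·256 + 73 = 26441 = 0x6749.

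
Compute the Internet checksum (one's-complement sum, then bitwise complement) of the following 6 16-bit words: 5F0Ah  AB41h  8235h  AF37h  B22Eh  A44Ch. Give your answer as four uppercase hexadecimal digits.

6DCB

One's-complement addition (fold any carry out of bit 15 back into bit 0):
  0x5F0A + 0xAB41 = 0x10A4B → wrap carry → 0x0A4C
  0x0A4C + 0x8235 = 0x08C81
  0x8C81 + 0xAF37 = 0x13BB8 → wrap carry → 0x3BB9
  0x3BB9 + 0xB22E = 0x0EDE7
  0xEDE7 + 0xA44C = 0x19233 → wrap carry → 0x9234
One's-complement sum = 0x9234.
Checksum = ~0x9234 & 0xFFFF = 0x6DCB.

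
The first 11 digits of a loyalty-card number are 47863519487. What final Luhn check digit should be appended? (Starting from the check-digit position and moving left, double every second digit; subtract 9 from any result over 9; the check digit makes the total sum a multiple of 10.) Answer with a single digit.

9

Partial digits right→left: 7 8 4 9 1 5 3 6 8 7 4
Double every second digit counting from the check-digit position (so the 1st, 3rd, 5th, ... of the partial from the right).
  doubled (with −9 where >9): 5 8 2 6 7 8 → sum 36
  kept as-is: 8 9 5 6 7 → sum 35
Total = 36 + 35 = 71.
Check digit = (10 − (71 mod 10)) mod 10 = 9.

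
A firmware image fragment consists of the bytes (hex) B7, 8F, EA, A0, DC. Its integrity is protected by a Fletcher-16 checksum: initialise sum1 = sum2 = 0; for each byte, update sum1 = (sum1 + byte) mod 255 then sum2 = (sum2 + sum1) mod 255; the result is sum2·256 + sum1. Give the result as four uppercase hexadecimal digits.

Running sums (mod 255):
  after byte 0 (B7): sum1=183, sum2=183
  after byte 1 (8F): sum1=71, sum2=254
  after byte 2 (EA): sum1=50, sum2=49
  after byte 3 (A0): sum1=210, sum2=4
  after byte 4 (DC): sum1=175, sum2=179
Checksum = sum2·256 + sum1 = 179·256 + 175 = 45999 = 0xB3AF.

B3AF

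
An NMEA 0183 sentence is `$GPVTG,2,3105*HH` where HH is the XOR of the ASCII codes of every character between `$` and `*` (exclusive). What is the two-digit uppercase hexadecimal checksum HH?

XOR the ASCII codes of the payload characters:
  'G' = 0x47 → acc = 0x47
  'P' = 0x50 → acc = 0x17
  'V' = 0x56 → acc = 0x41
  'T' = 0x54 → acc = 0x15
  'G' = 0x47 → acc = 0x52
  ',' = 0x2C → acc = 0x7E
  '2' = 0x32 → acc = 0x4C
  ',' = 0x2C → acc = 0x60
  '3' = 0x33 → acc = 0x53
  '1' = 0x31 → acc = 0x62
  '0' = 0x30 → acc = 0x52
  '5' = 0x35 → acc = 0x67
Checksum = 0x67.

67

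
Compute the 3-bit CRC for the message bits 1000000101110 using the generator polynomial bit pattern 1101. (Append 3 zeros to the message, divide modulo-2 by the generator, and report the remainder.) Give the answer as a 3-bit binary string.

Append 3 zeros: 1000000101110000. Divide by 1101 (XOR where the leading bit is 1):
  pos 0: 1000 XOR 1101 = 0101
  pos 1: 1010 XOR 1101 = 0111
  pos 2: 1110 XOR 1101 = 0011
  pos 4: 1101 XOR 1101 = 0000
  pos 9: 1110 XOR 1101 = 0011
  pos 11: 1100 XOR 1101 = 0001
Remainder (last 3 bits) = 010. This is the CRC / FCS.

010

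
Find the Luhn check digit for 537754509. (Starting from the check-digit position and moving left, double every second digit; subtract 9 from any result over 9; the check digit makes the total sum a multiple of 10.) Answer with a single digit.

Partial digits right→left: 9 0 5 4 5 7 7 3 5
Double every second digit counting from the check-digit position (so the 1st, 3rd, 5th, ... of the partial from the right).
  doubled (with −9 where >9): 9 1 1 5 1 → sum 17
  kept as-is: 0 4 7 3 → sum 14
Total = 17 + 14 = 31.
Check digit = (10 − (31 mod 10)) mod 10 = 9.

9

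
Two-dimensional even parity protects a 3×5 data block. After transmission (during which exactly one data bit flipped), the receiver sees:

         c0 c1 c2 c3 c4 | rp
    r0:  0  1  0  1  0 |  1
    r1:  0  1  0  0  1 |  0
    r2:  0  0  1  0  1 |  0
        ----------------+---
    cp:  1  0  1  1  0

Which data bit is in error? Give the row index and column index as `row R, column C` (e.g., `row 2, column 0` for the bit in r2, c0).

row 0, column 0

Recompute each row's even parity and compare to rp:
  r0: data parity 0, sent rp 1 → mismatch
  r1: data parity 0, sent rp 0 → ok
  r2: data parity 0, sent rp 0 → ok
Recompute each column's even parity and compare to cp:
  c0: data parity 0, sent cp 1 → mismatch
  c1: data parity 0, sent cp 0 → ok
  c2: data parity 1, sent cp 1 → ok
  c3: data parity 1, sent cp 1 → ok
  c4: data parity 0, sent cp 0 → ok
Exactly one row (r0) and one column (c0) fail → the flipped bit is at their intersection.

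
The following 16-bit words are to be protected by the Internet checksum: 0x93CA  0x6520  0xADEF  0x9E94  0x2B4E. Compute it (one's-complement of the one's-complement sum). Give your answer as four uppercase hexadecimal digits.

One's-complement addition (fold any carry out of bit 15 back into bit 0):
  0x93CA + 0x6520 = 0x0F8EA
  0xF8EA + 0xADEF = 0x1A6D9 → wrap carry → 0xA6DA
  0xA6DA + 0x9E94 = 0x1456E → wrap carry → 0x456F
  0x456F + 0x2B4E = 0x070BD
One's-complement sum = 0x70BD.
Checksum = ~0x70BD & 0xFFFF = 0x8F42.

8F42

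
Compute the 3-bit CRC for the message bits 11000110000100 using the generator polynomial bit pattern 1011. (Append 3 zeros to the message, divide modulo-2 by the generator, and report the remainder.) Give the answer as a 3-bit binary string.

Append 3 zeros: 11000110000100000. Divide by 1011 (XOR where the leading bit is 1):
  pos 0: 1100 XOR 1011 = 0111
  pos 1: 1110 XOR 1011 = 0101
  pos 2: 1011 XOR 1011 = 0000
  pos 6: 1000 XOR 1011 = 0011
  pos 8: 1101 XOR 1011 = 0110
  pos 9: 1100 XOR 1011 = 0111
  pos 10: 1110 XOR 1011 = 0101
  pos 11: 1010 XOR 1011 = 0001
Remainder (last 3 bits) = 100. This is the CRC / FCS.

100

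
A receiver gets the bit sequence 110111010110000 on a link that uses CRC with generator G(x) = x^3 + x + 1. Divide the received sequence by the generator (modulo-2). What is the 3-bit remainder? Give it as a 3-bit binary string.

101

Modulo-2 division of 110111010110000 by 1011:
  pos 0: 1101 XOR 1011 = 0110
  pos 1: 1101 XOR 1011 = 0110
  pos 2: 1101 XOR 1011 = 0110
  pos 3: 1100 XOR 1011 = 0111
  pos 4: 1111 XOR 1011 = 0100
  pos 5: 1000 XOR 1011 = 0011
  pos 7: 1111 XOR 1011 = 0100
  pos 8: 1000 XOR 1011 = 0011
  pos 10: 1100 XOR 1011 = 0111
  pos 11: 1110 XOR 1011 = 0101
Remainder = 101 (nonzero — an error is detected).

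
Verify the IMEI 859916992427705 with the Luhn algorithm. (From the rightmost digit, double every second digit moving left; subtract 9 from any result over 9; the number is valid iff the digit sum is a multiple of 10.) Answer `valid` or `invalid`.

invalid

From the right, keep odd positions and double even positions (subtract 9 from any doubled value over 9):
  doubled (positions 2,4,...): 0 5 8 9 3 9 1 → sum 35
  kept (positions 1,3,...): 5 7 2 2 9 1 9 8 → sum 43
Total = 78.
78 mod 10 = 8, so the number is invalid.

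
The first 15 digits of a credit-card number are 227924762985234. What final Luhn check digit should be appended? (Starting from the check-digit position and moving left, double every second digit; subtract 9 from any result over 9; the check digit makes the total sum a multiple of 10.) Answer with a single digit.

Partial digits right→left: 4 3 2 5 8 9 2 6 7 4 2 9 7 2 2
Double every second digit counting from the check-digit position (so the 1st, 3rd, 5th, ... of the partial from the right).
  doubled (with −9 where >9): 8 4 7 4 5 4 5 4 → sum 41
  kept as-is: 3 5 9 6 4 9 2 → sum 38
Total = 41 + 38 = 79.
Check digit = (10 − (79 mod 10)) mod 10 = 1.

1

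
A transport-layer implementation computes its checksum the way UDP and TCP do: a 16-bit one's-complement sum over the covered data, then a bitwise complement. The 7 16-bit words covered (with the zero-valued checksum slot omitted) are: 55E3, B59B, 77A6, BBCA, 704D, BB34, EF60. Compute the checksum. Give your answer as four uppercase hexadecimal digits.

A62C

One's-complement addition (fold any carry out of bit 15 back into bit 0):
  0x55E3 + 0xB59B = 0x10B7E → wrap carry → 0x0B7F
  0x0B7F + 0x77A6 = 0x08325
  0x8325 + 0xBBCA = 0x13EEF → wrap carry → 0x3EF0
  0x3EF0 + 0x704D = 0x0AF3D
  0xAF3D + 0xBB34 = 0x16A71 → wrap carry → 0x6A72
  0x6A72 + 0xEF60 = 0x159D2 → wrap carry → 0x59D3
One's-complement sum = 0x59D3.
Checksum = ~0x59D3 & 0xFFFF = 0xA62C.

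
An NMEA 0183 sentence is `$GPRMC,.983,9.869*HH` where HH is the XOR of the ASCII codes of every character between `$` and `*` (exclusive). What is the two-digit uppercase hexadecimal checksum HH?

77

XOR the ASCII codes of the payload characters:
  'G' = 0x47 → acc = 0x47
  'P' = 0x50 → acc = 0x17
  'R' = 0x52 → acc = 0x45
  'M' = 0x4D → acc = 0x08
  'C' = 0x43 → acc = 0x4B
  ',' = 0x2C → acc = 0x67
  '.' = 0x2E → acc = 0x49
  '9' = 0x39 → acc = 0x70
  '8' = 0x38 → acc = 0x48
  '3' = 0x33 → acc = 0x7B
  ',' = 0x2C → acc = 0x57
  '9' = 0x39 → acc = 0x6E
  '.' = 0x2E → acc = 0x40
  '8' = 0x38 → acc = 0x78
  '6' = 0x36 → acc = 0x4E
  '9' = 0x39 → acc = 0x77
Checksum = 0x77.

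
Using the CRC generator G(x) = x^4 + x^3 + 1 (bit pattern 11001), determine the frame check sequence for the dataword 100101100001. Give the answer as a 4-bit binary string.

0100

Append 4 zeros: 1001011000010000. Divide by 11001 (XOR where the leading bit is 1):
  pos 0: 10010 XOR 11001 = 01011
  pos 1: 10111 XOR 11001 = 01110
  pos 2: 11101 XOR 11001 = 00100
  pos 4: 10000 XOR 11001 = 01001
  pos 5: 10010 XOR 11001 = 01011
  pos 6: 10110 XOR 11001 = 01111
  pos 7: 11111 XOR 11001 = 00110
  pos 9: 11000 XOR 11001 = 00001
Remainder (last 4 bits) = 0100. This is the CRC / FCS.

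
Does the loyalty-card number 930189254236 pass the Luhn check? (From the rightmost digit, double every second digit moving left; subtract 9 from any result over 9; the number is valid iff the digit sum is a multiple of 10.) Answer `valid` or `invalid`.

From the right, keep odd positions and double even positions (subtract 9 from any doubled value over 9):
  doubled (positions 2,4,...): 6 8 4 7 0 9 → sum 34
  kept (positions 1,3,...): 6 2 5 9 1 3 → sum 26
Total = 60.
60 mod 10 = 0, so the number is valid.

valid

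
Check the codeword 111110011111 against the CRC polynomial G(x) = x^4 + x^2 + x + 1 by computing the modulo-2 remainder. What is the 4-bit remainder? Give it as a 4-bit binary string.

Modulo-2 division of 111110011111 by 10111:
  pos 0: 11111 XOR 10111 = 01000
  pos 1: 10000 XOR 10111 = 00111
  pos 3: 11101 XOR 10111 = 01010
  pos 4: 10101 XOR 10111 = 00010
  pos 7: 10111 XOR 10111 = 00000
Remainder = 0000 (zero — the frame passes the CRC check).

0000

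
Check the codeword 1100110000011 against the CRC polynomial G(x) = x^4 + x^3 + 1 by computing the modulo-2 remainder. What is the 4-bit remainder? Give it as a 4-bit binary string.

0100

Modulo-2 division of 1100110000011 by 11001:
  pos 0: 11001 XOR 11001 = 00000
  pos 5: 10000 XOR 11001 = 01001
  pos 6: 10010 XOR 11001 = 01011
  pos 7: 10111 XOR 11001 = 01110
  pos 8: 11101 XOR 11001 = 00100
Remainder = 0100 (nonzero — an error is detected).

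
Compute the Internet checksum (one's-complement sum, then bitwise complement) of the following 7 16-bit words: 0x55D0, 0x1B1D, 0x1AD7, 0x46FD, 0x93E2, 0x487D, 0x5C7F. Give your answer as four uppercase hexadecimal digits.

One's-complement addition (fold any carry out of bit 15 back into bit 0):
  0x55D0 + 0x1B1D = 0x070ED
  0x70ED + 0x1AD7 = 0x08BC4
  0x8BC4 + 0x46FD = 0x0D2C1
  0xD2C1 + 0x93E2 = 0x166A3 → wrap carry → 0x66A4
  0x66A4 + 0x487D = 0x0AF21
  0xAF21 + 0x5C7F = 0x10BA0 → wrap carry → 0x0BA1
One's-complement sum = 0x0BA1.
Checksum = ~0x0BA1 & 0xFFFF = 0xF45E.

F45E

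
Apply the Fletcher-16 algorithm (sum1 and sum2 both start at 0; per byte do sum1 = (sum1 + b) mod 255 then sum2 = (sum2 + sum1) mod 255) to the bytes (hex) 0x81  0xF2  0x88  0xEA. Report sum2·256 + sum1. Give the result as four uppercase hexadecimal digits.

DAE7

Running sums (mod 255):
  after byte 0 (0x81): sum1=129, sum2=129
  after byte 1 (0xF2): sum1=116, sum2=245
  after byte 2 (0x88): sum1=252, sum2=242
  after byte 3 (0xEA): sum1=231, sum2=218
Checksum = sum2·256 + sum1 = 218·256 + 231 = 56039 = 0xDAE7.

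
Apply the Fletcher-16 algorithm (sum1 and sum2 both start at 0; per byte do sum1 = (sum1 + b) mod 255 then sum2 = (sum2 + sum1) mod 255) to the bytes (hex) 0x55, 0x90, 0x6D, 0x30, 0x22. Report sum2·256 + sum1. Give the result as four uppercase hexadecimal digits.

B7A5

Running sums (mod 255):
  after byte 0 (0x55): sum1=85, sum2=85
  after byte 1 (0x90): sum1=229, sum2=59
  after byte 2 (0x6D): sum1=83, sum2=142
  after byte 3 (0x30): sum1=131, sum2=18
  after byte 4 (0x22): sum1=165, sum2=183
Checksum = sum2·256 + sum1 = 183·256 + 165 = 47013 = 0xB7A5.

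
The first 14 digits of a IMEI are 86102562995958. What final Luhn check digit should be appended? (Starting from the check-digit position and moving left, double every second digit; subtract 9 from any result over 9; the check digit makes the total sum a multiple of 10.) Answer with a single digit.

1

Partial digits right→left: 8 5 9 5 9 9 2 6 5 2 0 1 6 8
Double every second digit counting from the check-digit position (so the 1st, 3rd, 5th, ... of the partial from the right).
  doubled (with −9 where >9): 7 9 9 4 1 0 3 → sum 33
  kept as-is: 5 5 9 6 2 1 8 → sum 36
Total = 33 + 36 = 69.
Check digit = (10 − (69 mod 10)) mod 10 = 1.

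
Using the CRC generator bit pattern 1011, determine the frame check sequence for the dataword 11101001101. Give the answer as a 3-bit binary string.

Append 3 zeros: 11101001101000. Divide by 1011 (XOR where the leading bit is 1):
  pos 0: 1110 XOR 1011 = 0101
  pos 1: 1011 XOR 1011 = 0000
  pos 7: 1101 XOR 1011 = 0110
  pos 8: 1100 XOR 1011 = 0111
  pos 9: 1110 XOR 1011 = 0101
  pos 10: 1010 XOR 1011 = 0001
Remainder (last 3 bits) = 001. This is the CRC / FCS.

001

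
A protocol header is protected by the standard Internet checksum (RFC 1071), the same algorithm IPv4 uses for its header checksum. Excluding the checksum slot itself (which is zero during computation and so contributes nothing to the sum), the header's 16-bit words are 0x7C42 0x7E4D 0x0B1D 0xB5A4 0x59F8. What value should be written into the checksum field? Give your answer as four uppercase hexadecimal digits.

EAB5

One's-complement addition (fold any carry out of bit 15 back into bit 0):
  0x7C42 + 0x7E4D = 0x0FA8F
  0xFA8F + 0x0B1D = 0x105AC → wrap carry → 0x05AD
  0x05AD + 0xB5A4 = 0x0BB51
  0xBB51 + 0x59F8 = 0x11549 → wrap carry → 0x154A
One's-complement sum = 0x154A.
Checksum = ~0x154A & 0xFFFF = 0xEAB5.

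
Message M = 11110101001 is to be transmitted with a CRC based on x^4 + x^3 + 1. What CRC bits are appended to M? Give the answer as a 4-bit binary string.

Append 4 zeros: 111101010010000. Divide by 11001 (XOR where the leading bit is 1):
  pos 0: 11110 XOR 11001 = 00111
  pos 2: 11110 XOR 11001 = 00111
  pos 4: 11110 XOR 11001 = 00111
  pos 6: 11101 XOR 11001 = 00100
  pos 8: 10000 XOR 11001 = 01001
  pos 9: 10010 XOR 11001 = 01011
  pos 10: 10110 XOR 11001 = 01111
Remainder (last 4 bits) = 1111. This is the CRC / FCS.

1111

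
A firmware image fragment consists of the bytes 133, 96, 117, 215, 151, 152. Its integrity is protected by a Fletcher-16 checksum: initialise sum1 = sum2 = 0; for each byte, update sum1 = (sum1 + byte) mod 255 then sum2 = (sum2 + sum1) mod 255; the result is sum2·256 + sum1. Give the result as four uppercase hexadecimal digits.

Running sums (mod 255):
  after byte 0 (133): sum1=133, sum2=133
  after byte 1 (96): sum1=229, sum2=107
  after byte 2 (117): sum1=91, sum2=198
  after byte 3 (215): sum1=51, sum2=249
  after byte 4 (151): sum1=202, sum2=196
  after byte 5 (152): sum1=99, sum2=40
Checksum = sum2·256 + sum1 = 40·256 + 99 = 10339 = 0x2863.

2863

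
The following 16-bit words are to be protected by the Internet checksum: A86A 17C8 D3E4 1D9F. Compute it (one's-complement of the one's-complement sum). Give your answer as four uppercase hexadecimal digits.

4E49

One's-complement addition (fold any carry out of bit 15 back into bit 0):
  0xA86A + 0x17C8 = 0x0C032
  0xC032 + 0xD3E4 = 0x19416 → wrap carry → 0x9417
  0x9417 + 0x1D9F = 0x0B1B6
One's-complement sum = 0xB1B6.
Checksum = ~0xB1B6 & 0xFFFF = 0x4E49.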